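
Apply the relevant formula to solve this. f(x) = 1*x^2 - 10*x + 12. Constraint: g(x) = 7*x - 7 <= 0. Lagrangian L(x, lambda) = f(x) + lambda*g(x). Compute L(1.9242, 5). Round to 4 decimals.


Step 1: Evaluate f(x).
f(1.9242) = 1*1.9242^2 - 10*1.9242 + 12 = -3.5395
Step 2: Evaluate g(x).
g(1.9242) = 7*1.9242 - 7 = 6.4694
Step 3: Compute Lagrangian.
L = -3.5395 + 5*6.4694 = 28.8075


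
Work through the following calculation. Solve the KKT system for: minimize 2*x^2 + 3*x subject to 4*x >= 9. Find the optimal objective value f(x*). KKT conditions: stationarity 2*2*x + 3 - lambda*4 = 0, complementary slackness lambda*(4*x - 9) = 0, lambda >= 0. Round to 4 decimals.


Step 1: Try lambda = 0 (constraint inactive).
x_unc = -3/(2*2) = -0.75
Check: 4*-0.75 = -3.0 < 9 -- violated!
Step 2: Constraint must be active: 4*x = 9
x* = 9/4 = 2.25
lambda = (2*2*2.25 + 3)/4 = 3.0
Step 3: Compute optimal value.
f(x*) = 2*2.25^2 + 3*2.25 = 16.875


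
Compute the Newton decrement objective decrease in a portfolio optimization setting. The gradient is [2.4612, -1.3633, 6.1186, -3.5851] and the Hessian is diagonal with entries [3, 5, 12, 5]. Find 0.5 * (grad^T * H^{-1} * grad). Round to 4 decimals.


Step 1: H is diagonal, so H^(-1) * g = [0.8204, -0.2727, 0.5099, -0.717].
Step 2: g^T H^(-1) g = sum_i g_i^2 / H_ii
  = (2.4612)^2/3 + (-1.3633)^2/5 + (6.1186)^2/12 + (-3.5851)^2/5
  = 2.0192 + 0.3717 + 3.1198 + 2.5706 = 8.0812
Step 3: Objective decrease = 0.5 * g^T H^(-1) g = 4.0406


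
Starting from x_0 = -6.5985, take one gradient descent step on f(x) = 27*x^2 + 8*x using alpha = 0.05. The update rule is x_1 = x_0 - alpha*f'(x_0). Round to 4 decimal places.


We compute the gradient at x_0 and apply the update.
f'(x) = 54*x + 8
f'(-6.5985) = 54*-6.5985 + 8 = -348.319
x_1 = -6.5985 - 0.05*-348.319 = 10.8175


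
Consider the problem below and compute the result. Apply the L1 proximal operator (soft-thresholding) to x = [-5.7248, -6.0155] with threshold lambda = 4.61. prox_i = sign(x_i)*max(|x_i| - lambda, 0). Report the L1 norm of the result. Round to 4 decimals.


Soft-thresholding with lambda = 4.61:
prox(-5.7248) = sign(-5.7248)*max(|-5.7248| - 4.61, 0) = -1.1148
prox(-6.0155) = sign(-6.0155)*max(|-6.0155| - 4.61, 0) = -1.4055
prox(x) = [-1.1148, -1.4055]
||prox(x)||_1 = 1.1148 + 1.4055 = 2.5203


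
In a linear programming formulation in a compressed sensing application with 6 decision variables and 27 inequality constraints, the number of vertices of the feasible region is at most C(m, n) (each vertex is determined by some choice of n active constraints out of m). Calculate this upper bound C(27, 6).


Each vertex corresponds to some choice of n active constraints out of m, so the number of vertices is at most C(m, n) = m! / (n!(m-n)!).
m = 27, n = 6
Numerator: 27 * 26 * 25 * 24 * 23 * 22
Denominator: 6! = 720
C(27, 6) = 296010


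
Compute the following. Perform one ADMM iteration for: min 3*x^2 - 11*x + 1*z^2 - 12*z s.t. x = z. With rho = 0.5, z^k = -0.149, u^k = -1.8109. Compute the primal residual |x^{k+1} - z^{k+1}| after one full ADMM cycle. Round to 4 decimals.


ADMM iteration with rho = 0.5, z^k = -0.149, u^k = -1.8109
Step 1: x-update.
Minimize 3*x^2 - 11*x + (0.5/2)*(x + 0.149 - 1.8109)^2
FOC: (2*3 + 0.5)*x = 11 + 0.5*(-0.149 + 1.8109)
x^{k+1} = 1.8201
Step 2: z-update.
Minimize 1*z^2 - 12*z + (0.5/2)*(1.8201 - z - 1.8109)^2
FOC: (2*1 + 0.5)*z = 12 + 0.5*(1.8201 - 1.8109)
z^{k+1} = 4.8018
Step 3: u-update.
u^{k+1} = -1.8109 + 1.8201 - 4.8018 = -4.7926
Step 4: Primal residual = |1.8201 - 4.8018| = 2.9817


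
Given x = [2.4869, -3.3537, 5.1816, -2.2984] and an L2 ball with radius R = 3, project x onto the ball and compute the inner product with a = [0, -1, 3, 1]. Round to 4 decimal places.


Step 1: Compute ||x|| (intermediates to 6 decimals).
||x|| = sqrt(2.4869^2 + (-3.3537)^2 + 5.1816^2 + (-2.2984)^2) = 7.040142
Step 2: Project.
Since ||x|| > R, scale = R/||x|| = 3/7.040142 = 0.426128, proj(x) = scale * x
proj(x) = [1.059738, -1.429105, 2.208025, -0.979413]
Step 3: Dot product.
a^T * proj(x) = 0*1.059738 - 1*(-1.429105) + 3*2.208025 + 1*(-0.979413) = 7.0738


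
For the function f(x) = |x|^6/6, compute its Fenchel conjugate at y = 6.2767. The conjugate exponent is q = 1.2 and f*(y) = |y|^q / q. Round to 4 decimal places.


The conjugate exponent q satisfies 1/p + 1/q = 1.
p = 6, so q = 6/(6 - 1) = 1.2
|y|^q = 6.2767^1.2 = 9.0631
f*(6.2767) = 9.0631 / 1.2 = 7.5526


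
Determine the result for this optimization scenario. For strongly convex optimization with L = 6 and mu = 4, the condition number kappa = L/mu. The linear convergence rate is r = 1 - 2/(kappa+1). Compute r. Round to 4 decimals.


Step 1: Compute the condition number.
kappa = L/mu = 6/4 = 1.5
Step 2: Compute the convergence rate.
r = 1 - 2/(kappa + 1) = 1 - 2*mu/(L + mu) = (L - mu)/(L + mu) = 2/10 = 0.2


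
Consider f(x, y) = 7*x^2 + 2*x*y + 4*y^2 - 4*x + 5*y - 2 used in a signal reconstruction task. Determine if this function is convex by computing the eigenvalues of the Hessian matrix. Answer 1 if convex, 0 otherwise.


The Hessian of f(x,y) = 7*x^2 + 2*x*y + 4*y^2 - 4*x + 5*y - 2 is:
H = [[14, 2], [2, 8]]
Trace = 14 + 8 = 22
Determinant = 14*8 - (2)^2 = 108
Discriminant = (22)^2 - 4*108 = 52.0
Eigenvalues: lambda_1 = 7.3944, lambda_2 = 14.6056
The function is convex.

1


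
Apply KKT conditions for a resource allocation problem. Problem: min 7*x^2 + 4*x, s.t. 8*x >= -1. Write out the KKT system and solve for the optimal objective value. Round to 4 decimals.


Step 1: Try lambda = 0 (constraint inactive).
x_unc = -4/(2*7) = -0.2857
Check: 8*-0.2857 = -2.2856 < -1 -- violated!
Step 2: Constraint must be active: 8*x = -1
x* = -1/8 = -0.125
lambda = (2*7*(-0.125) + 4)/8 = 0.2813
Step 3: Compute optimal value.
f(x*) = 7*(-0.125)^2 + 4*(-0.125) = -0.3906


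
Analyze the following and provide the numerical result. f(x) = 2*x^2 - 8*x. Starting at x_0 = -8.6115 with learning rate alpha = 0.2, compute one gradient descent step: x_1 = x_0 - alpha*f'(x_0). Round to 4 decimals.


We compute the gradient at x_0 and apply the update.
f'(x) = 4*x - 8
f'(-8.6115) = 4*-8.6115 - 8 = -42.446
x_1 = -8.6115 - 0.2*-42.446 = -0.1223


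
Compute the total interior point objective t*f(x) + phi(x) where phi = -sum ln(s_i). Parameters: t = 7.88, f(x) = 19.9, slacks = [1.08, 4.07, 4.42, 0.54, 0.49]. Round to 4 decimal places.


Step 1: Compute log-barrier.
ln values: [0.077, 1.4036, 1.4861, -0.6162, -0.7133]
phi = -(0.077 + 1.4036 + 1.4861 - 0.6162 - 0.7133) = -1.6372
Step 2: Compute augmented objective.
t*f(x) = 7.88*19.9 = 156.812
Total = 156.812 - 1.6372 = 155.1748


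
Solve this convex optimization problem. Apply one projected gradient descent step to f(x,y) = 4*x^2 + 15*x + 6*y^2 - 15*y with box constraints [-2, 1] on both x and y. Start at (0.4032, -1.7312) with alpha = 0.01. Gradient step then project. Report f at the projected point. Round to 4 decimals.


Step 1: Compute gradient at (0.4032, -1.7312).
grad_x = 2*4*0.4032 + 15 = 18.2256
grad_y = 2*6*-1.7312 - 15 = -35.7744
Step 2: Gradient step.
x_raw = 0.4032 - 0.01*18.2256 = 0.2209
y_raw = -1.7312 - 0.01*-35.7744 = -1.3735
Step 3: Project onto [-2, 1].
x_proj = clip(0.2209) = 0.2209
y_proj = clip(-1.3735) = -1.3735
Step 4: Evaluate f.
f(0.2209, -1.3735) = 35.4296


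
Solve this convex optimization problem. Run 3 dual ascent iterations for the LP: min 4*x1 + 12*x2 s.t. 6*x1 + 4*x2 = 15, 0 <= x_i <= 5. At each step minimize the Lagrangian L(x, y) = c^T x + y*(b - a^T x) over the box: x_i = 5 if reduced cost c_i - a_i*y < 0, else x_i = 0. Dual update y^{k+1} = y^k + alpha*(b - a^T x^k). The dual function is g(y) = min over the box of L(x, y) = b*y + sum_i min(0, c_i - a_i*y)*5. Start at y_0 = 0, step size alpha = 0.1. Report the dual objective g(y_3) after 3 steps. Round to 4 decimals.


Dual ascent for LP: min 4*x1 + 12*x2, 6*x1 + 4*x2 = 15, 0 <= x_i <= 5
Step 1: y^k = 0.0, reduced costs: (4.0, 12.0)
  x^k = (0.0, 0.0), subgradient = b - a^T x = 15.0
  y^{k+1} = 0.0 + 0.1*15.0 = 1.5
Step 2: y^k = 1.5, reduced costs: (-5.0, 6.0)
  x^k = (5.0, 0.0), subgradient = b - a^T x = -15.0
  y^{k+1} = 1.5 + 0.1*-15.0 = 0.0
Step 3: y^k = 0.0, reduced costs: (4.0, 12.0)
  x^k = (0.0, 0.0), subgradient = b - a^T x = 15.0
  y^{k+1} = 0.0 + 0.1*15.0 = 1.5
Dual objective at y_3 = 1.5: reduced costs (-5.0, 6.0), box minimizer x = (5.0, 0.0)
g(y_3) = b*y + (c1 - a1*y)*x1 + (c2 - a2*y)*x2 = 15*1.5 + (-5.0)*5.0 + 6.0*0.0 = 22.5 - 25.0 + 0.0 = -2.5


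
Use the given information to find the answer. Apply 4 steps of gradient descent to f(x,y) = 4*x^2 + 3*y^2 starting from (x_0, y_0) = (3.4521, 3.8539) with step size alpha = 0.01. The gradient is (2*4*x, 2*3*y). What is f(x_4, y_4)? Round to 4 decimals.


Gradient descent on f(x,y) = 4*x^2 + 3*y^2.
Starting point: (3.4521, 3.8539), alpha = 0.01
Step 1: grad_x = 2*4*3.4521 = 27.6168, grad_y = 2*3*3.8539 = 23.1234
  x_1 = 3.4521 - 0.01*27.6168 = 3.1759
  y_1 = 3.8539 - 0.01*23.1234 = 3.6227
Step 2: grad_x = 2*4*3.1759 = 25.4075, grad_y = 2*3*3.6227 = 21.736
  x_2 = 3.1759 - 0.01*25.4075 = 2.9219
  y_2 = 3.6227 - 0.01*21.736 = 3.4053
Step 3: grad_x = 2*4*2.9219 = 23.3749, grad_y = 2*3*3.4053 = 20.4318
  x_3 = 2.9219 - 0.01*23.3749 = 2.6881
  y_3 = 3.4053 - 0.01*20.4318 = 3.201
Step 4: grad_x = 2*4*2.6881 = 21.5049, grad_y = 2*3*3.201 = 19.2059
  x_4 = 2.6881 - 0.01*21.5049 = 2.4731
  y_4 = 3.201 - 0.01*19.2059 = 3.0089
f(2.4731, 3.0089) = 4*2.4731^2 + 3*3.0089^2 = 51.6251


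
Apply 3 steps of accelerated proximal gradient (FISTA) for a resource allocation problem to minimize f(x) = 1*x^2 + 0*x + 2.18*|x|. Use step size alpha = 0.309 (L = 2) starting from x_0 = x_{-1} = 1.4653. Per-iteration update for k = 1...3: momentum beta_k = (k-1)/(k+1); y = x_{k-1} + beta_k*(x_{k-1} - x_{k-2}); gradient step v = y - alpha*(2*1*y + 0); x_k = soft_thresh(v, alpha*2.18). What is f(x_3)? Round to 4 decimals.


FISTA on f(x) = 1*x^2 + 0*x + 2.18*|x|
L = 2, alpha = 0.309
Iteration 1: beta = 0.0, y = 1.4653 + 0.0*(1.4653 - 1.4653) = 1.4653
  grad(y) = 2.9306, v = y - alpha*grad = 0.5597
  prox(v) = soft_thresh(0.5597, 0.6736) = 0.0
Iteration 2: beta = 0.3333, y = 0.0 + 0.3333*(0.0 - 1.4653) = -0.4884
  grad(y) = -0.9769, v = y - alpha*grad = -0.1866
  prox(v) = soft_thresh(-0.1866, 0.6736) = 0.0
Iteration 3: beta = 0.5, y = 0.0 + 0.5*(0.0 - 0.0) = 0.0
  grad(y) = 0.0, v = y - alpha*grad = 0.0
  prox(v) = soft_thresh(0.0, 0.6736) = 0.0
f(x_3) = 1*0.0^2 + 0*0.0 + 2.18*|0.0| = 0.0


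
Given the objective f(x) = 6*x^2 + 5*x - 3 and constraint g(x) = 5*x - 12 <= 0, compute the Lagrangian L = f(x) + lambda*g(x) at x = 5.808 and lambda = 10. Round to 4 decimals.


Step 1: Evaluate f(x).
f(5.808) = 6*5.808^2 + 5*5.808 - 3 = 228.4372
Step 2: Evaluate g(x).
g(5.808) = 5*5.808 - 12 = 17.04
Step 3: Compute Lagrangian.
L = 228.4372 + 10*17.04 = 398.8372


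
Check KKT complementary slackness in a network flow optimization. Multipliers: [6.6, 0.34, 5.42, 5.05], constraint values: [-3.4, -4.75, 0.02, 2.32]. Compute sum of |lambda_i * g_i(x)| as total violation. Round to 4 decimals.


KKT complementary slackness check:
lambda_1 * g_1 = 6.6 * -3.4 = -22.44
lambda_2 * g_2 = 0.34 * -4.75 = -1.615
lambda_3 * g_3 = 5.42 * 0.02 = 0.1084
lambda_4 * g_4 = 5.05 * 2.32 = 11.716
Total violation = 22.44 + 1.615 + 0.1084 + 11.716 = 35.8794


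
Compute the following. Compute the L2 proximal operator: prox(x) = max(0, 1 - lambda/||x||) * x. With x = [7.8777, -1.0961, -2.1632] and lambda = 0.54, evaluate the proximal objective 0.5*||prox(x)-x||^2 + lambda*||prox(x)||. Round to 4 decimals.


Step 1: Compute ||x||.
||x|| = 8.2425
Step 2: Compute scaling factor.
scale = max(0, 1 - 0.54/8.2425) = 0.9345
Step 3: prox(x) = [7.3616, -1.0243, -2.0215]
||prox(x)|| = 7.7025
Step 4: Proximal objective.
0.5*||prox-x||^2 = 0.1458
lambda*||prox|| = 4.1594
Total = 4.3052


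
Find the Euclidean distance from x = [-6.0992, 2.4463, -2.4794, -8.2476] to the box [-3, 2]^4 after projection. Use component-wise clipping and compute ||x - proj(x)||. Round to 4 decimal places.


Project each component onto [-3, 2].
clip(-6.0992) = -3.0, clip(2.4463) = 2.0, clip(-2.4794) = -2.4794, clip(-8.2476) = -3.0
Projection = [-3.0, 2.0, -2.4794, -3.0]
Squared diffs: [9.605, 0.1992, 0.0, 27.5373]
Distance = sqrt(37.3415) = 6.1108


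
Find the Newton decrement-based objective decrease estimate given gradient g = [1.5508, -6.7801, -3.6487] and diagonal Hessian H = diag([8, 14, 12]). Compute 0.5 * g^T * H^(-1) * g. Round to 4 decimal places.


Step 1: H is diagonal, so H^(-1) * g = [0.1939, -0.4843, -0.3041].
Step 2: g^T H^(-1) g = sum_i g_i^2 / H_ii
  = (1.5508)^2/8 + (-6.7801)^2/14 + (-3.6487)^2/12
  = 0.3006 + 3.2836 + 1.1094 = 4.6936
Step 3: Objective decrease = 0.5 * g^T H^(-1) g = 2.3468


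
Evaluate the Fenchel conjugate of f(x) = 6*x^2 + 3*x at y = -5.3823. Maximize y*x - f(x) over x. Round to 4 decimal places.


f*(y) = sup_x {y*x - a*x^2 - b*x} = sup_x {(y-b)*x - a*x^2}
FOC: (y - b) - 2a*x = 0 => x* = (y - b)/(2a)
x* = (-5.3823 - 3)/(2*6) = -0.6985
f*(-5.3823) = (y-b)^2/(4a) = (-5.3823 - 3)^2/(4*6)
= 70.263/24 = 2.9276


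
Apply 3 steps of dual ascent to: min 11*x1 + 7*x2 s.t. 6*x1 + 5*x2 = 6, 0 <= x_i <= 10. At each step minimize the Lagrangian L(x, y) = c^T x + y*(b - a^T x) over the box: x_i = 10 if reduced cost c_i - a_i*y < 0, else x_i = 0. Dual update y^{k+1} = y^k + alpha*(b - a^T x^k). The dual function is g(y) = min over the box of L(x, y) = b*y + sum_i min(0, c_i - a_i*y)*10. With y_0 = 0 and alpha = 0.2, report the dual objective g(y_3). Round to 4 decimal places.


Dual ascent for LP: min 11*x1 + 7*x2, 6*x1 + 5*x2 = 6, 0 <= x_i <= 10
Step 1: y^k = 0.0, reduced costs: (11.0, 7.0)
  x^k = (0.0, 0.0), subgradient = b - a^T x = 6.0
  y^{k+1} = 0.0 + 0.2*6.0 = 1.2
Step 2: y^k = 1.2, reduced costs: (3.8, 1.0)
  x^k = (0.0, 0.0), subgradient = b - a^T x = 6.0
  y^{k+1} = 1.2 + 0.2*6.0 = 2.4
Step 3: y^k = 2.4, reduced costs: (-3.4, -5.0)
  x^k = (10.0, 10.0), subgradient = b - a^T x = -104.0
  y^{k+1} = 2.4 + 0.2*-104.0 = -18.4
Dual objective at y_3 = -18.4: reduced costs (121.4, 99.0), box minimizer x = (0.0, 0.0)
g(y_3) = b*y + (c1 - a1*y)*x1 + (c2 - a2*y)*x2 = 6*(-18.4) + 121.4*0.0 + 99.0*0.0 = -110.4 + 0.0 + 0.0 = -110.4


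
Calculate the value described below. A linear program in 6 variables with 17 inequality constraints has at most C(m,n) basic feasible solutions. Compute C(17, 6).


Each vertex corresponds to some choice of n active constraints out of m, so the number of vertices is at most C(m, n) = m! / (n!(m-n)!).
m = 17, n = 6
Numerator: 17 * 16 * 15 * 14 * 13 * 12
Denominator: 6! = 720
C(17, 6) = 12376


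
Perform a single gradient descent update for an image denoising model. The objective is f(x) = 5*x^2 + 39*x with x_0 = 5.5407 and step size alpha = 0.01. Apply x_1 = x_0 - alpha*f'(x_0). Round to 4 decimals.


We compute the gradient at x_0 and apply the update.
f'(x) = 10*x + 39
f'(5.5407) = 10*5.5407 + 39 = 94.407
x_1 = 5.5407 - 0.01*94.407 = 4.5966


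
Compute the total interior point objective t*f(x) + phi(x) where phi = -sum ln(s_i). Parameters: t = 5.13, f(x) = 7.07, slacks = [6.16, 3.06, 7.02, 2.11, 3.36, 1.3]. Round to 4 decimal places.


Step 1: Compute log-barrier.
ln values: [1.8181, 1.1184, 1.9488, 0.7467, 1.2119, 0.2624]
phi = -(1.8181 + 1.1184 + 1.9488 + 0.7467 + 1.2119 + 0.2624) = -7.1062
Step 2: Compute augmented objective.
t*f(x) = 5.13*7.07 = 36.2691
Total = 36.2691 - 7.1062 = 29.1629


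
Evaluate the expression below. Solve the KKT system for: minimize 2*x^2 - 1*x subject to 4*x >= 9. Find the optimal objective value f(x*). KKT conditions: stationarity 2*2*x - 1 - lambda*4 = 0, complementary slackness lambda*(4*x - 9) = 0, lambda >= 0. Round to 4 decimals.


Step 1: Try lambda = 0 (constraint inactive).
x_unc = 1/(2*2) = 0.25
Check: 4*0.25 = 1.0 < 9 -- violated!
Step 2: Constraint must be active: 4*x = 9
x* = 9/4 = 2.25
lambda = (2*2*2.25 - 1)/4 = 2.0
Step 3: Compute optimal value.
f(x*) = 2*2.25^2 - 1*2.25 = 7.875


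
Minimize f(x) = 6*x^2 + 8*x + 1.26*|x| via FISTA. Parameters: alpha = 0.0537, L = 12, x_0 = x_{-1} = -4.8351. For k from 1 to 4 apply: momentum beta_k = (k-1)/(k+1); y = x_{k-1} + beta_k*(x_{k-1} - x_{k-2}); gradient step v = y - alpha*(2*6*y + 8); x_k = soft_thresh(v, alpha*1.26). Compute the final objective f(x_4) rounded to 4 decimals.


FISTA on f(x) = 6*x^2 + 8*x + 1.26*|x|
L = 12, alpha = 0.0537
Iteration 1: beta = 0.0, y = -4.8351 + 0.0*(-4.8351 + 4.8351) = -4.8351
  grad(y) = -50.0212, v = y - alpha*grad = -2.149
  prox(v) = soft_thresh(-2.149, 0.0677) = -2.0813
Iteration 2: beta = 0.3333, y = -2.0813 + 0.3333*(-2.0813 + 4.8351) = -1.1634
  grad(y) = -5.9604, v = y - alpha*grad = -0.8433
  prox(v) = soft_thresh(-0.8433, 0.0677) = -0.7756
Iteration 3: beta = 0.5, y = -0.7756 + 0.5*(-0.7756 + 2.0813) = -0.1228
  grad(y) = 6.5264, v = y - alpha*grad = -0.4733
  prox(v) = soft_thresh(-0.4733, 0.0677) = -0.4056
Iteration 4: beta = 0.6, y = -0.4056 + 0.6*(-0.4056 + 0.7756) = -0.1836
  grad(y) = 5.7969, v = y - alpha*grad = -0.4949
  prox(v) = soft_thresh(-0.4949, 0.0677) = -0.4272
f(x_4) = 6*(-0.4272)^2 + 8*(-0.4272) + 1.26*|-0.4272| = -1.7844


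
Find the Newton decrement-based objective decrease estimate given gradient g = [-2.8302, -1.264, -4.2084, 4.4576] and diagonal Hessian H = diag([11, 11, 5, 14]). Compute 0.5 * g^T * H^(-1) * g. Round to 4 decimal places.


Step 1: H is diagonal, so H^(-1) * g = [-0.2573, -0.1149, -0.8417, 0.3184].
Step 2: g^T H^(-1) g = sum_i g_i^2 / H_ii
  = (-2.8302)^2/11 + (-1.264)^2/11 + (-4.2084)^2/5 + (4.4576)^2/14
  = 0.7282 + 0.1452 + 3.5421 + 1.4193 = 5.8349
Step 3: Objective decrease = 0.5 * g^T H^(-1) g = 2.9174


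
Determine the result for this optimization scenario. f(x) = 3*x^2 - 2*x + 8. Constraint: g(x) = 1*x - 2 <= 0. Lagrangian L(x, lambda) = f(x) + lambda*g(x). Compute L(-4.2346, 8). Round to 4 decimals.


Step 1: Evaluate f(x).
f(-4.2346) = 3*(-4.2346)^2 - 2*(-4.2346) + 8 = 70.2647
Step 2: Evaluate g(x).
g(-4.2346) = 1*-4.2346 - 2 = -6.2346
Step 3: Compute Lagrangian.
L = 70.2647 + 8*-6.2346 = 20.3879


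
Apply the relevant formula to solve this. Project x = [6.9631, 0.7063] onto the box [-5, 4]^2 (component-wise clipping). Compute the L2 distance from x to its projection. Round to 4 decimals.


Project each component onto [-5, 4].
clip(6.9631) = 4.0, clip(0.7063) = 0.7063
Projection = [4.0, 0.7063]
Squared diffs: [8.78, 0.0]
Distance = sqrt(8.78) = 2.9631


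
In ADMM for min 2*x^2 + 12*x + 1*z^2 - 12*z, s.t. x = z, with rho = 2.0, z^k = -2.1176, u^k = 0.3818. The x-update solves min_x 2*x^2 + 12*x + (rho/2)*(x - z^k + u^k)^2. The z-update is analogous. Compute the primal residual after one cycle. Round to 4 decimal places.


ADMM iteration with rho = 2.0, z^k = -2.1176, u^k = 0.3818
Step 1: x-update.
Minimize 2*x^2 + 12*x + (2.0/2)*(x + 2.1176 + 0.3818)^2
FOC: (2*2 + 2.0)*x = -12 + 2.0*(-2.1176 - 0.3818)
x^{k+1} = -2.8331
Step 2: z-update.
Minimize 1*z^2 - 12*z + (2.0/2)*(-2.8331 - z + 0.3818)^2
FOC: (2*1 + 2.0)*z = 12 + 2.0*(-2.8331 + 0.3818)
z^{k+1} = 1.7743
Step 3: u-update.
u^{k+1} = 0.3818 - 2.8331 - 1.7743 = -4.2257
Step 4: Primal residual = |-2.8331 - 1.7743| = 4.6075


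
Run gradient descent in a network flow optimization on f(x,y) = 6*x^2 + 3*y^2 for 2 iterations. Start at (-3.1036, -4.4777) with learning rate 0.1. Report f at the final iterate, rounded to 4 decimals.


Gradient descent on f(x,y) = 6*x^2 + 3*y^2.
Starting point: (-3.1036, -4.4777), alpha = 0.1
Step 1: grad_x = 2*6*-3.1036 = -37.2432, grad_y = 2*3*-4.4777 = -26.8662
  x_1 = -3.1036 - 0.1*-37.2432 = 0.6207
  y_1 = -4.4777 - 0.1*-26.8662 = -1.7911
Step 2: grad_x = 2*6*0.6207 = 7.4486, grad_y = 2*3*-1.7911 = -10.7465
  x_2 = 0.6207 - 0.1*7.4486 = -0.1241
  y_2 = -1.7911 - 0.1*-10.7465 = -0.7164
f(-0.1241, -0.7164) = 6*(-0.1241)^2 + 3*(-0.7164)^2 = 1.6323


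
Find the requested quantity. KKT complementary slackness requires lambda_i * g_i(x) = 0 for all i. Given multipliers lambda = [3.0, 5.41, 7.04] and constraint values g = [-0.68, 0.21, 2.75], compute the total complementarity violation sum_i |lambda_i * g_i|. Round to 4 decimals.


KKT complementary slackness check:
lambda_1 * g_1 = 3.0 * -0.68 = -2.04
lambda_2 * g_2 = 5.41 * 0.21 = 1.1361
lambda_3 * g_3 = 7.04 * 2.75 = 19.36
Total violation = 2.04 + 1.1361 + 19.36 = 22.5361


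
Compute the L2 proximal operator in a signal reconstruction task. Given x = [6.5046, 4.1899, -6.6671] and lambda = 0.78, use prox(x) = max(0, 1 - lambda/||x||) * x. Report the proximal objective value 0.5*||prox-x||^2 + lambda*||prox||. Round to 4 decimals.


Step 1: Compute ||x||.
||x|| = 10.2135
Step 2: Compute scaling factor.
scale = max(0, 1 - 0.78/10.2135) = 0.9236
Step 3: prox(x) = [6.0078, 3.8699, -6.1579]
||prox(x)|| = 9.4335
Step 4: Proximal objective.
0.5*||prox-x||^2 = 0.3042
lambda*||prox|| = 7.3581
Total = 7.6623


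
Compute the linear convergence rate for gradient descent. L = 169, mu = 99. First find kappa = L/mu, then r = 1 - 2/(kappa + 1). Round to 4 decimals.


Step 1: Compute the condition number.
kappa = L/mu = 169/99 = 1.7071
Step 2: Compute the convergence rate.
r = 1 - 2/(kappa + 1) = 1 - 2*mu/(L + mu) = (L - mu)/(L + mu) = 70/268 = 0.2612


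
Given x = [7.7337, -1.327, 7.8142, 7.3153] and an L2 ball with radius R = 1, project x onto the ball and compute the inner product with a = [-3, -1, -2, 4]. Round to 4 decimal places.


Step 1: Compute ||x|| (intermediates to 6 decimals).
||x|| = sqrt(7.7337^2 + (-1.327)^2 + 7.8142^2 + 7.3153^2) = 13.272015
Step 2: Project.
Since ||x|| > R, scale = R/||x|| = 1/13.272015 = 0.075347, proj(x) = scale * x
proj(x) = [0.582711, -0.099985, 0.588777, 0.551186]
Step 3: Dot product.
a^T * proj(x) = -3*0.582711 - 1*(-0.099985) - 2*0.588777 + 4*0.551186 = -0.621


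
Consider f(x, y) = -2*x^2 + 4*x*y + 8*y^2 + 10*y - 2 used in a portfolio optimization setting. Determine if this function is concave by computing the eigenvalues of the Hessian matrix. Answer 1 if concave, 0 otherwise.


The Hessian of f(x,y) = -2*x^2 + 4*x*y + 8*y^2 + 10*y - 2 is:
H = [[-4, 4], [4, 16]]
Trace = -4 + 16 = 12
Determinant = -4*16 - (4)^2 = -80
Discriminant = (12)^2 - 4*-80 = 464.0
Eigenvalues: lambda_1 = -4.7703, lambda_2 = 16.7703
The function is not concave.

0


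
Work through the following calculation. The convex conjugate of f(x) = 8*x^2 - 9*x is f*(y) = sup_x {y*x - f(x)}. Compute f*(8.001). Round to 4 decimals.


f*(y) = sup_x {y*x - a*x^2 - b*x} = sup_x {(y-b)*x - a*x^2}
FOC: (y - b) - 2a*x = 0 => x* = (y - b)/(2a)
x* = (8.001 + 9)/(2*8) = 1.0626
f*(8.001) = (y-b)^2/(4a) = (8.001 + 9)^2/(4*8)
= 289.034/32 = 9.0323


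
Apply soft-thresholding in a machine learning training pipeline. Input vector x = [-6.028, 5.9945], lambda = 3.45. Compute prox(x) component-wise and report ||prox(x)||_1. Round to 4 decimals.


Soft-thresholding with lambda = 3.45:
prox(-6.028) = sign(-6.028)*max(|-6.028| - 3.45, 0) = -2.578
prox(5.9945) = sign(5.9945)*max(|5.9945| - 3.45, 0) = 2.5445
prox(x) = [-2.578, 2.5445]
||prox(x)||_1 = 2.578 + 2.5445 = 5.1225


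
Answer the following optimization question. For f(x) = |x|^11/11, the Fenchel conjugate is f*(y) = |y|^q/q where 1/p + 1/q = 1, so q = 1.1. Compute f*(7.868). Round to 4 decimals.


The conjugate exponent q satisfies 1/p + 1/q = 1.
p = 11, so q = 11/(11 - 1) = 1.1
|y|^q = 7.868^1.1 = 9.6705
f*(7.868) = 9.6705 / 1.1 = 8.7914


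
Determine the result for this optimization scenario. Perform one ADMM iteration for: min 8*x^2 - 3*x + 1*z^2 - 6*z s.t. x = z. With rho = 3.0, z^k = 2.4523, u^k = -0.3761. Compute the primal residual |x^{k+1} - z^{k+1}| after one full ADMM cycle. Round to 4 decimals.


ADMM iteration with rho = 3.0, z^k = 2.4523, u^k = -0.3761
Step 1: x-update.
Minimize 8*x^2 - 3*x + (3.0/2)*(x - 2.4523 - 0.3761)^2
FOC: (2*8 + 3.0)*x = 3 + 3.0*(2.4523 + 0.3761)
x^{k+1} = 0.6045
Step 2: z-update.
Minimize 1*z^2 - 6*z + (3.0/2)*(0.6045 - z - 0.3761)^2
FOC: (2*1 + 3.0)*z = 6 + 3.0*(0.6045 - 0.3761)
z^{k+1} = 1.337
Step 3: u-update.
u^{k+1} = -0.3761 + 0.6045 - 1.337 = -1.1086
Step 4: Primal residual = |0.6045 - 1.337| = 0.7325


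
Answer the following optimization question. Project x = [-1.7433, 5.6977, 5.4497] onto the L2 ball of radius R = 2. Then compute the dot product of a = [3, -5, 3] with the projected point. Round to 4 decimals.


Step 1: Compute ||x|| (intermediates to 6 decimals).
||x|| = sqrt((-1.7433)^2 + 5.6977^2 + 5.4497^2) = 8.074782
Step 2: Project.
Since ||x|| > R, scale = R/||x|| = 2/8.074782 = 0.247685, proj(x) = scale * x
proj(x) = [-0.431789, 1.411235, 1.349809]
Step 3: Dot product.
a^T * proj(x) = 3*(-0.431789) - 5*1.411235 + 3*1.349809 = -4.3021


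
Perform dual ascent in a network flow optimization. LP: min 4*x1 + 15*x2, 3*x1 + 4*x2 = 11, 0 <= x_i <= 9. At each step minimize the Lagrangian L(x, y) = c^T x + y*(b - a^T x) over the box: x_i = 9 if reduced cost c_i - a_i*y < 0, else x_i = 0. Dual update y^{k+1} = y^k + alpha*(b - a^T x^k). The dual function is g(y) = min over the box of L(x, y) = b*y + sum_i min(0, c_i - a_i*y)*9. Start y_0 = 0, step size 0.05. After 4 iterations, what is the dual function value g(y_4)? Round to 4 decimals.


Dual ascent for LP: min 4*x1 + 15*x2, 3*x1 + 4*x2 = 11, 0 <= x_i <= 9
Step 1: y^k = 0.0, reduced costs: (4.0, 15.0)
  x^k = (0.0, 0.0), subgradient = b - a^T x = 11.0
  y^{k+1} = 0.0 + 0.05*11.0 = 0.55
Step 2: y^k = 0.55, reduced costs: (2.35, 12.8)
  x^k = (0.0, 0.0), subgradient = b - a^T x = 11.0
  y^{k+1} = 0.55 + 0.05*11.0 = 1.1
Step 3: y^k = 1.1, reduced costs: (0.7, 10.6)
  x^k = (0.0, 0.0), subgradient = b - a^T x = 11.0
  y^{k+1} = 1.1 + 0.05*11.0 = 1.65
Step 4: y^k = 1.65, reduced costs: (-0.95, 8.4)
  x^k = (9.0, 0.0), subgradient = b - a^T x = -16.0
  y^{k+1} = 1.65 + 0.05*-16.0 = 0.85
Dual objective at y_4 = 0.85: reduced costs (1.45, 11.6), box minimizer x = (0.0, 0.0)
g(y_4) = b*y + (c1 - a1*y)*x1 + (c2 - a2*y)*x2 = 11*0.85 + 1.45*0.0 + 11.6*0.0 = 9.35 + 0.0 + 0.0 = 9.35


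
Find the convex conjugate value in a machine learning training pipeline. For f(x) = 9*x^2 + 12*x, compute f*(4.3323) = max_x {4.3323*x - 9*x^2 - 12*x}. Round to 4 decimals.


f*(y) = sup_x {y*x - a*x^2 - b*x} = sup_x {(y-b)*x - a*x^2}
FOC: (y - b) - 2a*x = 0 => x* = (y - b)/(2a)
x* = (4.3323 - 12)/(2*9) = -0.426
f*(4.3323) = (y-b)^2/(4a) = (4.3323 - 12)^2/(4*9)
= 58.7936/36 = 1.6332


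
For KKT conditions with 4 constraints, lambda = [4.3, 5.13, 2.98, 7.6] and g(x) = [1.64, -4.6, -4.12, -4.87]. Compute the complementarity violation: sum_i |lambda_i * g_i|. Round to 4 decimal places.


KKT complementary slackness check:
lambda_1 * g_1 = 4.3 * 1.64 = 7.052
lambda_2 * g_2 = 5.13 * -4.6 = -23.598
lambda_3 * g_3 = 2.98 * -4.12 = -12.2776
lambda_4 * g_4 = 7.6 * -4.87 = -37.012
Total violation = 7.052 + 23.598 + 12.2776 + 37.012 = 79.9396


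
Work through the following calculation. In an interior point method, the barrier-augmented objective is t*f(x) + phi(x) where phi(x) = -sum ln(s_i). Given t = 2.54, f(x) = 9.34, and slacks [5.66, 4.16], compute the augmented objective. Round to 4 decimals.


Step 1: Compute log-barrier.
ln values: [1.7334, 1.4255]
phi = -(1.7334 + 1.4255) = -3.1589
Step 2: Compute augmented objective.
t*f(x) = 2.54*9.34 = 23.7236
Total = 23.7236 - 3.1589 = 20.5647


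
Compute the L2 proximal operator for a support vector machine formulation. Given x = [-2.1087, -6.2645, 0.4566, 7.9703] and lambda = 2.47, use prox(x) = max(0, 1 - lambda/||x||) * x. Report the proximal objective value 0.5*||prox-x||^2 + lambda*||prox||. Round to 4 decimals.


Step 1: Compute ||x||.
||x|| = 10.3646
Step 2: Compute scaling factor.
scale = max(0, 1 - 2.47/10.3646) = 0.7617
Step 3: prox(x) = [-1.6062, -4.7716, 0.3478, 6.0709]
||prox(x)|| = 7.8946
Step 4: Proximal objective.
0.5*||prox-x||^2 = 3.0505
lambda*||prox|| = 19.4997
Total = 22.5501


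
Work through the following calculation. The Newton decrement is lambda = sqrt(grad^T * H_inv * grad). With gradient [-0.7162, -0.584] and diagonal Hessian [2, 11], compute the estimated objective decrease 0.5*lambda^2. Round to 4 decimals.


Step 1: H is diagonal, so H^(-1) * g = [-0.3581, -0.0531].
Step 2: g^T H^(-1) g = sum_i g_i^2 / H_ii
  = (-0.7162)^2/2 + (-0.584)^2/11
  = 0.2565 + 0.031 = 0.2875
Step 3: Objective decrease = 0.5 * g^T H^(-1) g = 0.1437


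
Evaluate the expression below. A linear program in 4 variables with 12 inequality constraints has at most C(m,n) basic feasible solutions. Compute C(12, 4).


Each vertex corresponds to some choice of n active constraints out of m, so the number of vertices is at most C(m, n) = m! / (n!(m-n)!).
m = 12, n = 4
Numerator: 12 * 11 * 10 * 9
Denominator: 4! = 24
C(12, 4) = 495


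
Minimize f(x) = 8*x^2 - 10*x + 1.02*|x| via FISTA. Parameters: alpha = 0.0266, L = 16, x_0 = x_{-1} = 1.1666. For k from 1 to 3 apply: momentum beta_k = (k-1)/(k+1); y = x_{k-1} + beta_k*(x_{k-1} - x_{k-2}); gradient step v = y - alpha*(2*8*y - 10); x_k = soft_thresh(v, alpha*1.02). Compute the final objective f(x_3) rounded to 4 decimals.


FISTA on f(x) = 8*x^2 - 10*x + 1.02*|x|
L = 16, alpha = 0.0266
Iteration 1: beta = 0.0, y = 1.1666 + 0.0*(1.1666 - 1.1666) = 1.1666
  grad(y) = 8.6656, v = y - alpha*grad = 0.9361
  prox(v) = soft_thresh(0.9361, 0.0271) = 0.909
Iteration 2: beta = 0.3333, y = 0.909 + 0.3333*(0.909 - 1.1666) = 0.8231
  grad(y) = 3.1693, v = y - alpha*grad = 0.7388
  prox(v) = soft_thresh(0.7388, 0.0271) = 0.7116
Iteration 3: beta = 0.5, y = 0.7116 + 0.5*(0.7116 - 0.909) = 0.613
  grad(y) = -0.1922, v = y - alpha*grad = 0.6181
  prox(v) = soft_thresh(0.6181, 0.0271) = 0.591
f(x_3) = 8*0.591^2 - 10*0.591 + 1.02*|0.591| = -2.5129


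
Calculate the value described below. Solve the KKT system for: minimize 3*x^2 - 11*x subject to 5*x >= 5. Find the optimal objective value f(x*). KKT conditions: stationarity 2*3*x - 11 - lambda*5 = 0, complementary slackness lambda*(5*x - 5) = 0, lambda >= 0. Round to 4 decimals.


Step 1: Try lambda = 0 (constraint inactive).
Stationarity: 2*3*x - 11 = 0
x* = 11/(2*3) = 11/6 = 1.8333 (rounded; the exact value 11/6 is used below)
Check constraint: 5*1.8333 = 9.1665 >= 5 -- satisfied.
Step 2: Compute optimal value.
f(x*) = 3*(11/6)^2 - 11*(11/6) = -10.0833


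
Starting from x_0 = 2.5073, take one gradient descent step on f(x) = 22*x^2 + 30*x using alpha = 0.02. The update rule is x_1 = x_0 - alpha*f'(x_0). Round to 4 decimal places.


We compute the gradient at x_0 and apply the update.
f'(x) = 44*x + 30
f'(2.5073) = 44*2.5073 + 30 = 140.3212
x_1 = 2.5073 - 0.02*140.3212 = -0.2991


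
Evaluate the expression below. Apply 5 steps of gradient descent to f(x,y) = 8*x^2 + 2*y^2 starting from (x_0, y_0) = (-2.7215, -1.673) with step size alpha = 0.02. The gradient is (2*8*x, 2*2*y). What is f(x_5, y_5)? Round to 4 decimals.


Gradient descent on f(x,y) = 8*x^2 + 2*y^2.
Starting point: (-2.7215, -1.673), alpha = 0.02
Step 1: grad_x = 2*8*-2.7215 = -43.544, grad_y = 2*2*-1.673 = -6.692
  x_1 = -2.7215 - 0.02*-43.544 = -1.8506
  y_1 = -1.673 - 0.02*-6.692 = -1.5392
Step 2: grad_x = 2*8*-1.8506 = -29.6099, grad_y = 2*2*-1.5392 = -6.1566
  x_2 = -1.8506 - 0.02*-29.6099 = -1.2584
  y_2 = -1.5392 - 0.02*-6.1566 = -1.416
Step 3: grad_x = 2*8*-1.2584 = -20.1347, grad_y = 2*2*-1.416 = -5.6641
  x_3 = -1.2584 - 0.02*-20.1347 = -0.8557
  y_3 = -1.416 - 0.02*-5.6641 = -1.3027
Step 4: grad_x = 2*8*-0.8557 = -13.6916, grad_y = 2*2*-1.3027 = -5.211
  x_4 = -0.8557 - 0.02*-13.6916 = -0.5819
  y_4 = -1.3027 - 0.02*-5.211 = -1.1985
Step 5: grad_x = 2*8*-0.5819 = -9.3103, grad_y = 2*2*-1.1985 = -4.7941
  x_5 = -0.5819 - 0.02*-9.3103 = -0.3957
  y_5 = -1.1985 - 0.02*-4.7941 = -1.1026
f(-0.3957, -1.1026) = 8*(-0.3957)^2 + 2*(-1.1026)^2 = 3.6842


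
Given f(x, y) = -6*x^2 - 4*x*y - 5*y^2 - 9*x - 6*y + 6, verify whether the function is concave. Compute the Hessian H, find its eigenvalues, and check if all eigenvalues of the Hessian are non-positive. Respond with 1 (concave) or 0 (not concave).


The Hessian of f(x,y) = -6*x^2 - 4*x*y - 5*y^2 - 9*x - 6*y + 6 is:
H = [[-12, -4], [-4, -10]]
Trace = -12 - 10 = -22
Determinant = -12*-10 - (-4)^2 = 104
Discriminant = (-22)^2 - 4*104 = 68.0
Eigenvalues: lambda_1 = -15.1231, lambda_2 = -6.8769
The function is concave.

1


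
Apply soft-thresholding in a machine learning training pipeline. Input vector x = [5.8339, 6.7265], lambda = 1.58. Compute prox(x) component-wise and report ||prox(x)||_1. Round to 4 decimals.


Soft-thresholding with lambda = 1.58:
prox(5.8339) = sign(5.8339)*max(|5.8339| - 1.58, 0) = 4.2539
prox(6.7265) = sign(6.7265)*max(|6.7265| - 1.58, 0) = 5.1465
prox(x) = [4.2539, 5.1465]
||prox(x)||_1 = 4.2539 + 5.1465 = 9.4004


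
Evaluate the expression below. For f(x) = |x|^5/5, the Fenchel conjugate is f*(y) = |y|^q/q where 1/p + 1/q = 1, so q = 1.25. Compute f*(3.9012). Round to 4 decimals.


The conjugate exponent q satisfies 1/p + 1/q = 1.
p = 5, so q = 5/(5 - 1) = 1.25
|y|^q = 3.9012^1.25 = 5.4827
f*(3.9012) = 5.4827 / 1.25 = 4.3862


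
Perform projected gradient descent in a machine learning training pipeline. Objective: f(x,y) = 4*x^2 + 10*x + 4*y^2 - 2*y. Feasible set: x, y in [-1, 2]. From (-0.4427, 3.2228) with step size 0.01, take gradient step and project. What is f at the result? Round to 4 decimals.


Step 1: Compute gradient at (-0.4427, 3.2228).
grad_x = 2*4*-0.4427 + 10 = 6.4584
grad_y = 2*4*3.2228 - 2 = 23.7824
Step 2: Gradient step.
x_raw = -0.4427 - 0.01*6.4584 = -0.5073
y_raw = 3.2228 - 0.01*23.7824 = 2.985
Step 3: Project onto [-1, 2].
x_proj = clip(-0.5073) = -0.5073
y_proj = clip(2.985) = 2.0
Step 4: Evaluate f.
f(-0.5073, 2.0) = 7.9565


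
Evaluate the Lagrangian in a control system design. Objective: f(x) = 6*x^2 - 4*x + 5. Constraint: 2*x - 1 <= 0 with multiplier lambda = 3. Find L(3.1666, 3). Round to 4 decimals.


Step 1: Evaluate f(x).
f(3.1666) = 6*3.1666^2 - 4*3.1666 + 5 = 52.4977
Step 2: Evaluate g(x).
g(3.1666) = 2*3.1666 - 1 = 5.3332
Step 3: Compute Lagrangian.
L = 52.4977 + 3*5.3332 = 68.4973


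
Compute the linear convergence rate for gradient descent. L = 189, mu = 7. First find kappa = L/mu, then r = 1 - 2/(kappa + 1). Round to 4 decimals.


Step 1: Compute the condition number.
kappa = L/mu = 189/7 = 27.0
Step 2: Compute the convergence rate.
r = 1 - 2/(kappa + 1) = 1 - 2*mu/(L + mu) = (L - mu)/(L + mu) = 182/196 = 0.9286


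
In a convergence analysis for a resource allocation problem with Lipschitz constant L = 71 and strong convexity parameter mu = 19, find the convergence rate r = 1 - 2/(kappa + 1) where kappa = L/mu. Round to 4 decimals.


Step 1: Compute the condition number.
kappa = L/mu = 71/19 = 3.7368
Step 2: Compute the convergence rate.
r = 1 - 2/(kappa + 1) = 1 - 2*mu/(L + mu) = (L - mu)/(L + mu) = 52/90 = 0.5778


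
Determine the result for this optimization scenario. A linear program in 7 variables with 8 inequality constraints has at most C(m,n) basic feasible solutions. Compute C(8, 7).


Each vertex corresponds to some choice of n active constraints out of m, so the number of vertices is at most C(m, n) = m! / (n!(m-n)!).
m = 8, n = 7
Numerator: 8 * 7 * 6 * 5 * 4 * 3 * 2
Denominator: 7! = 5040
C(8, 7) = 8


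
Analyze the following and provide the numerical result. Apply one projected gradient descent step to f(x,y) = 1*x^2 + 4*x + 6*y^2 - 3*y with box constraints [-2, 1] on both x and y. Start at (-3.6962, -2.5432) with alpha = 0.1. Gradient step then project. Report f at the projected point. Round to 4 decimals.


Step 1: Compute gradient at (-3.6962, -2.5432).
grad_x = 2*1*-3.6962 + 4 = -3.3924
grad_y = 2*6*-2.5432 - 3 = -33.5184
Step 2: Gradient step.
x_raw = -3.6962 - 0.1*-3.3924 = -3.357
y_raw = -2.5432 - 0.1*-33.5184 = 0.8086
Step 3: Project onto [-2, 1].
x_proj = clip(-3.357) = -2.0
y_proj = clip(0.8086) = 0.8086
Step 4: Evaluate f.
f(-2.0, 0.8086) = -2.5025


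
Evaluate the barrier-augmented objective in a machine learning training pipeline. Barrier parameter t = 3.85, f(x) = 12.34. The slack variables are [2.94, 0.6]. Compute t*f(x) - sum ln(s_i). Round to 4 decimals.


Step 1: Compute log-barrier.
ln values: [1.0784, -0.5108]
phi = -(1.0784 - 0.5108) = -0.5676
Step 2: Compute augmented objective.
t*f(x) = 3.85*12.34 = 47.509
Total = 47.509 - 0.5676 = 46.9414


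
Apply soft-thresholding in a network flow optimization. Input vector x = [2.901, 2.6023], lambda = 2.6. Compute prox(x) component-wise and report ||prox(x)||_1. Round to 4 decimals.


Soft-thresholding with lambda = 2.6:
prox(2.901) = sign(2.901)*max(|2.901| - 2.6, 0) = 0.301
prox(2.6023) = sign(2.6023)*max(|2.6023| - 2.6, 0) = 0.0023
prox(x) = [0.301, 0.0023]
||prox(x)||_1 = 0.301 + 0.0023 = 0.3033


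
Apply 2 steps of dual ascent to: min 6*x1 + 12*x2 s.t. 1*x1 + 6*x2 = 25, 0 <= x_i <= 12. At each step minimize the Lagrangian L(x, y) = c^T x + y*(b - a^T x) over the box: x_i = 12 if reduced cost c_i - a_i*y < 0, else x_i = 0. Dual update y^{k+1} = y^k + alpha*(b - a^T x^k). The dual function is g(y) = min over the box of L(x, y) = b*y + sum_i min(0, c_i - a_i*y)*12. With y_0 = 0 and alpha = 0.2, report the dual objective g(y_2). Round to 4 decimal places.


Dual ascent for LP: min 6*x1 + 12*x2, 1*x1 + 6*x2 = 25, 0 <= x_i <= 12
Step 1: y^k = 0.0, reduced costs: (6.0, 12.0)
  x^k = (0.0, 0.0), subgradient = b - a^T x = 25.0
  y^{k+1} = 0.0 + 0.2*25.0 = 5.0
Step 2: y^k = 5.0, reduced costs: (1.0, -18.0)
  x^k = (0.0, 12.0), subgradient = b - a^T x = -47.0
  y^{k+1} = 5.0 + 0.2*-47.0 = -4.4
Dual objective at y_2 = -4.4: reduced costs (10.4, 38.4), box minimizer x = (0.0, 0.0)
g(y_2) = b*y + (c1 - a1*y)*x1 + (c2 - a2*y)*x2 = 25*(-4.4) + 10.4*0.0 + 38.4*0.0 = -110.0 + 0.0 + 0.0 = -110.0


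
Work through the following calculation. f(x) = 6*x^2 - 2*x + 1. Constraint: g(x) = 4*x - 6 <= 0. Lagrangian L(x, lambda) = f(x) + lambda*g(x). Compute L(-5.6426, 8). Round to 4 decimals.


Step 1: Evaluate f(x).
f(-5.6426) = 6*(-5.6426)^2 - 2*(-5.6426) + 1 = 203.3188
Step 2: Evaluate g(x).
g(-5.6426) = 4*-5.6426 - 6 = -28.5704
Step 3: Compute Lagrangian.
L = 203.3188 + 8*-28.5704 = -25.2444


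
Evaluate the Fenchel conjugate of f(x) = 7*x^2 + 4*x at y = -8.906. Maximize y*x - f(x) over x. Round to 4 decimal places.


f*(y) = sup_x {y*x - a*x^2 - b*x} = sup_x {(y-b)*x - a*x^2}
FOC: (y - b) - 2a*x = 0 => x* = (y - b)/(2a)
x* = (-8.906 - 4)/(2*7) = -0.9219
f*(-8.906) = (y-b)^2/(4a) = (-8.906 - 4)^2/(4*7)
= 166.5648/28 = 5.9487


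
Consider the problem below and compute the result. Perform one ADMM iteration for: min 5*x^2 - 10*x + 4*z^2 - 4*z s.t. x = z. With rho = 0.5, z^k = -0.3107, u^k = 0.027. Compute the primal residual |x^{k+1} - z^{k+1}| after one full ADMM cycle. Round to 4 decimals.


ADMM iteration with rho = 0.5, z^k = -0.3107, u^k = 0.027
Step 1: x-update.
Minimize 5*x^2 - 10*x + (0.5/2)*(x + 0.3107 + 0.027)^2
FOC: (2*5 + 0.5)*x = 10 + 0.5*(-0.3107 - 0.027)
x^{k+1} = 0.9363
Step 2: z-update.
Minimize 4*z^2 - 4*z + (0.5/2)*(0.9363 - z + 0.027)^2
FOC: (2*4 + 0.5)*z = 4 + 0.5*(0.9363 + 0.027)
z^{k+1} = 0.5273
Step 3: u-update.
u^{k+1} = 0.027 + 0.9363 - 0.5273 = 0.436
Step 4: Primal residual = |0.9363 - 0.5273| = 0.409


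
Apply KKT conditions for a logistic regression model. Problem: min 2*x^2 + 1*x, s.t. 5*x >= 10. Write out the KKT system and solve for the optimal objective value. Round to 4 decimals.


Step 1: Try lambda = 0 (constraint inactive).
x_unc = -1/(2*2) = -0.25
Check: 5*-0.25 = -1.25 < 10 -- violated!
Step 2: Constraint must be active: 5*x = 10
x* = 10/5 = 2.0
lambda = (2*2*2.0 + 1)/5 = 1.8
Step 3: Compute optimal value.
f(x*) = 2*2.0^2 + 1*2.0 = 10.0


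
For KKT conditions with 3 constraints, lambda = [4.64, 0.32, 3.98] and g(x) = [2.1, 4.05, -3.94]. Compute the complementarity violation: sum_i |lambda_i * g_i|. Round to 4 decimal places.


KKT complementary slackness check:
lambda_1 * g_1 = 4.64 * 2.1 = 9.744
lambda_2 * g_2 = 0.32 * 4.05 = 1.296
lambda_3 * g_3 = 3.98 * -3.94 = -15.6812
Total violation = 9.744 + 1.296 + 15.6812 = 26.7212


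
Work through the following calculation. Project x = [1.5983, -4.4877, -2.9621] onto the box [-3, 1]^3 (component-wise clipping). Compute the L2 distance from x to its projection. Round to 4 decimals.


Project each component onto [-3, 1].
clip(1.5983) = 1.0, clip(-4.4877) = -3.0, clip(-2.9621) = -2.9621
Projection = [1.0, -3.0, -2.9621]
Squared diffs: [0.358, 2.2133, 0.0]
Distance = sqrt(2.5713) = 1.6035
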